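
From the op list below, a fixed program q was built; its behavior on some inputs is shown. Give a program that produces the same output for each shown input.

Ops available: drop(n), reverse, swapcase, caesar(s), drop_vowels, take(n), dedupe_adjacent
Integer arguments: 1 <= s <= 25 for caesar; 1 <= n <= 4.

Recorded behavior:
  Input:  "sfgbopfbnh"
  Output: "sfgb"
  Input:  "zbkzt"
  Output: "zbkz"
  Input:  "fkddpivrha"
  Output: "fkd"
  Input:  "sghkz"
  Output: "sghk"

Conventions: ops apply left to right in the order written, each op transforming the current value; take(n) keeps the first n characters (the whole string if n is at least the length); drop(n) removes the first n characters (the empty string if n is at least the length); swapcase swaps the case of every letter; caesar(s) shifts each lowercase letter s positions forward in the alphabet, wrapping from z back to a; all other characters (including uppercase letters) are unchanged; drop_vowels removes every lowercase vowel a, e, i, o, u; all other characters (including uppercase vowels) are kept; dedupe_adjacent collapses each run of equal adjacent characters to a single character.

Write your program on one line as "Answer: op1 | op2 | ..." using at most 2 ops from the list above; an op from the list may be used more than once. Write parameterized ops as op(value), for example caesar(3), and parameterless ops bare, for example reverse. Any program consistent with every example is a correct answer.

take(4) | dedupe_adjacent

Check, running the answer program on each example:
  "sfgbopfbnh" -> "sfgb" -> "sfgb"
  "zbkzt" -> "zbkz" -> "zbkz"
  "fkddpivrha" -> "fkdd" -> "fkd"
  "sghkz" -> "sghk" -> "sghk"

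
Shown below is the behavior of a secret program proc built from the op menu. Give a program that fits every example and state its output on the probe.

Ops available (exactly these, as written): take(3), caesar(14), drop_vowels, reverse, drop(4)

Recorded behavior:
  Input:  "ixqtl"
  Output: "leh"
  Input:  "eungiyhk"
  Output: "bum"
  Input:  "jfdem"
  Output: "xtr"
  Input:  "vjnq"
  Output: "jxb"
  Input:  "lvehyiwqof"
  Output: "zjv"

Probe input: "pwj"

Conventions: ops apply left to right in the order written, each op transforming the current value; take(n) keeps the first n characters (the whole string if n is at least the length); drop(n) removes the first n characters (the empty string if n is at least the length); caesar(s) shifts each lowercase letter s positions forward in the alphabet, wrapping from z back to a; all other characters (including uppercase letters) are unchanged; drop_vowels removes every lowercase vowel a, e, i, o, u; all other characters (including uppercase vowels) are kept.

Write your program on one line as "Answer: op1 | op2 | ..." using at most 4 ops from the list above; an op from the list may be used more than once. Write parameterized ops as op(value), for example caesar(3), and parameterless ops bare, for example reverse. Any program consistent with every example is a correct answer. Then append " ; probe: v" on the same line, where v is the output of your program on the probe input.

drop_vowels | caesar(14) | take(3) ; probe: "dkx"

Check, running the answer program on each example:
  "ixqtl" -> "xqtl" -> "lehz" -> "leh"
  "eungiyhk" -> "ngyhk" -> "bumvy" -> "bum"
  "jfdem" -> "jfdm" -> "xtra" -> "xtr"
  "vjnq" -> "vjnq" -> "jxbe" -> "jxb"
  "lvehyiwqof" -> "lvhywqf" -> "zjvmket" -> "zjv"
  probe: "pwj" -> "pwj" -> "dkx" -> "dkx"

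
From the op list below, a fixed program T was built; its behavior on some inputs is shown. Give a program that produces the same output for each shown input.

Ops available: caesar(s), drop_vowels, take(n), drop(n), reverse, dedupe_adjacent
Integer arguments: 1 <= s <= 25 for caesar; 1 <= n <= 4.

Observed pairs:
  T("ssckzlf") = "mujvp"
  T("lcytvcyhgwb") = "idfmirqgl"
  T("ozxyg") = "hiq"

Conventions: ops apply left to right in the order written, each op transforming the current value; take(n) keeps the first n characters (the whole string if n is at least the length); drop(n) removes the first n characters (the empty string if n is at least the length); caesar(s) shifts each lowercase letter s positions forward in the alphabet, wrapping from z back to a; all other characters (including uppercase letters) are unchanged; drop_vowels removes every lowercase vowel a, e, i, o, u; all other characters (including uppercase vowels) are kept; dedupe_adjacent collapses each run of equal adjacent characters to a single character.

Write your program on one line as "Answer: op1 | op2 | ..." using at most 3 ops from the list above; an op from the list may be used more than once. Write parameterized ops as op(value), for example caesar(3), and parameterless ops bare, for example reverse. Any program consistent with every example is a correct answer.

drop(1) | caesar(10) | drop(1)

Check, running the answer program on each example:
  "ssckzlf" -> "sckzlf" -> "cmujvp" -> "mujvp"
  "lcytvcyhgwb" -> "cytvcyhgwb" -> "midfmirqgl" -> "idfmirqgl"
  "ozxyg" -> "zxyg" -> "jhiq" -> "hiq"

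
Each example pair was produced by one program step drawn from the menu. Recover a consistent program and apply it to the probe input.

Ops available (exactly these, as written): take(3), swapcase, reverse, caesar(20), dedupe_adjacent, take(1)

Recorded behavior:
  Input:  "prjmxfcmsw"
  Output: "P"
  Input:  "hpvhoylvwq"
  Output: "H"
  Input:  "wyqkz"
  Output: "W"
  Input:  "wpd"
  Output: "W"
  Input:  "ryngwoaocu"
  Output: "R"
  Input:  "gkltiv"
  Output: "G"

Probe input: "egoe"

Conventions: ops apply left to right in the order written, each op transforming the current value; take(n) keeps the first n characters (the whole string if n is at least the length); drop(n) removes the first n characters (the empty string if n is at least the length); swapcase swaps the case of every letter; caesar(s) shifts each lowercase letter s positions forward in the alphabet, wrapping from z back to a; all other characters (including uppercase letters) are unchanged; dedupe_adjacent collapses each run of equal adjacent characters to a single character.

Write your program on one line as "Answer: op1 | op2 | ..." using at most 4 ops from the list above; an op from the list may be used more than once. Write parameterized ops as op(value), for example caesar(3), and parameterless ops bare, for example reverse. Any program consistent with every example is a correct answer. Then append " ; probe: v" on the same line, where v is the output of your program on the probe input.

take(3) | swapcase | take(1) ; probe: "E"

Check, running the answer program on each example:
  "prjmxfcmsw" -> "prj" -> "PRJ" -> "P"
  "hpvhoylvwq" -> "hpv" -> "HPV" -> "H"
  "wyqkz" -> "wyq" -> "WYQ" -> "W"
  "wpd" -> "wpd" -> "WPD" -> "W"
  "ryngwoaocu" -> "ryn" -> "RYN" -> "R"
  "gkltiv" -> "gkl" -> "GKL" -> "G"
  probe: "egoe" -> "ego" -> "EGO" -> "E"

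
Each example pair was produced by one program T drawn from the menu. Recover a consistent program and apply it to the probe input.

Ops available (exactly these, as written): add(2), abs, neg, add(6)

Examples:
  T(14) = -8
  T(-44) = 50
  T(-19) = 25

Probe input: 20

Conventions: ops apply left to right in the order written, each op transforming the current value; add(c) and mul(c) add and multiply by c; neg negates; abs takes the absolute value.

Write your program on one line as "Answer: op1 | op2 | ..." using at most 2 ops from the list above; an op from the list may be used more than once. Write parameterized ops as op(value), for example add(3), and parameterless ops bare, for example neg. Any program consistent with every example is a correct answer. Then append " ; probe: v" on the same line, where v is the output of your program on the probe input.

neg | add(6) ; probe: -14

Check, running the answer program on each example:
  14 -> -14 -> -8
  -44 -> 44 -> 50
  -19 -> 19 -> 25
  probe: 20 -> -20 -> -14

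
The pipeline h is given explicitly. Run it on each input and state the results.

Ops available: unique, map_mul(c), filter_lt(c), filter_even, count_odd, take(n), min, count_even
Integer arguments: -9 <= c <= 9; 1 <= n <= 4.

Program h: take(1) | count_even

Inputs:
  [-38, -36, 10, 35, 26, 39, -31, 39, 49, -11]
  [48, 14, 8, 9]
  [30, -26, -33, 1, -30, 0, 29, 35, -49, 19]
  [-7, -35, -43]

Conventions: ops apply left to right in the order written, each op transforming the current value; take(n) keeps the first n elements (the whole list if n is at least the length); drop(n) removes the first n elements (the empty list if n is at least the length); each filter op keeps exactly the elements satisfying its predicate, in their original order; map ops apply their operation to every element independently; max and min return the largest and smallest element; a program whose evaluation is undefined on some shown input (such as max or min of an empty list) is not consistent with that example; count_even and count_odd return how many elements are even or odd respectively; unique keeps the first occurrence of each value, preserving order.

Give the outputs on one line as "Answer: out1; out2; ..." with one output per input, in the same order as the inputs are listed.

1; 1; 1; 0

Execution, op by op:
  [-38, -36, 10, 35, 26, 39, -31, 39, 49, -11] -> [-38] -> 1
  [48, 14, 8, 9] -> [48] -> 1
  [30, -26, -33, 1, -30, 0, 29, 35, -49, 19] -> [30] -> 1
  [-7, -35, -43] -> [-7] -> 0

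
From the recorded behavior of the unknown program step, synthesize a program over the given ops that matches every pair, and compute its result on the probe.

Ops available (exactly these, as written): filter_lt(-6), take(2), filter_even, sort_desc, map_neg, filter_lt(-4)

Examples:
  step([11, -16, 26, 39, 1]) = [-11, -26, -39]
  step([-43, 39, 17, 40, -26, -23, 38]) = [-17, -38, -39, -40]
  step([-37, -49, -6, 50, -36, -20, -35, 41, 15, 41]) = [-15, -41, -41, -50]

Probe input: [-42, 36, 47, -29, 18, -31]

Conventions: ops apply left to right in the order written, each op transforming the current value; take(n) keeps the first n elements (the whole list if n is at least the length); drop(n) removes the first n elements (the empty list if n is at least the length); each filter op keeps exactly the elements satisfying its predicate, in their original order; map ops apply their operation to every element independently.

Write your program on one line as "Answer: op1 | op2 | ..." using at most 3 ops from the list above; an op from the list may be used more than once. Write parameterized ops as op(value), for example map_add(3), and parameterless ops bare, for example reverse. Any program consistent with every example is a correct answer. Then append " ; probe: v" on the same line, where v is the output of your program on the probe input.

map_neg | filter_lt(-6) | sort_desc ; probe: [-18, -36, -47]

Check, running the answer program on each example:
  [11, -16, 26, 39, 1] -> [-11, 16, -26, -39, -1] -> [-11, -26, -39] -> [-11, -26, -39]
  [-43, 39, 17, 40, -26, -23, 38] -> [43, -39, -17, -40, 26, 23, -38] -> [-39, -17, -40, -38] -> [-17, -38, -39, -40]
  [-37, -49, -6, 50, -36, -20, -35, 41, 15, 41] -> [37, 49, 6, -50, 36, 20, 35, -41, -15, -41] -> [-50, -41, -15, -41] -> [-15, -41, -41, -50]
  probe: [-42, 36, 47, -29, 18, -31] -> [42, -36, -47, 29, -18, 31] -> [-36, -47, -18] -> [-18, -36, -47]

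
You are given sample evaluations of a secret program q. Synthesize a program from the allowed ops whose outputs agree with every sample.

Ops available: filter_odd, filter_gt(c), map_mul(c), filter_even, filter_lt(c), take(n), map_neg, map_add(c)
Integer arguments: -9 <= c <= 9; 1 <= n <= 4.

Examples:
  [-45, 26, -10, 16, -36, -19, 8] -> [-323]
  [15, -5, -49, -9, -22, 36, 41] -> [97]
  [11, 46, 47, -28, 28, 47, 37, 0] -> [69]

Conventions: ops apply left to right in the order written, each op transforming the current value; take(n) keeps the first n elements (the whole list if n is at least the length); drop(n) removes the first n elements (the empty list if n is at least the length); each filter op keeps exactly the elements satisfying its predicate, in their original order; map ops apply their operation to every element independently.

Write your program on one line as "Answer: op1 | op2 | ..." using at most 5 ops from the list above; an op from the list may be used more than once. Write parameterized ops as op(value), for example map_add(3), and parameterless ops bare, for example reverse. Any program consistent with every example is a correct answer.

map_mul(-7) | map_neg | map_add(-8) | take(1)

Check, running the answer program on each example:
  [-45, 26, -10, 16, -36, -19, 8] -> [315, -182, 70, -112, 252, 133, -56] -> [-315, 182, -70, 112, -252, -133, 56] -> [-323, 174, -78, 104, -260, -141, 48] -> [-323]
  [15, -5, -49, -9, -22, 36, 41] -> [-105, 35, 343, 63, 154, -252, -287] -> [105, -35, -343, -63, -154, 252, 287] -> [97, -43, -351, -71, -162, 244, 279] -> [97]
  [11, 46, 47, -28, 28, 47, 37, 0] -> [-77, -322, -329, 196, -196, -329, -259, 0] -> [77, 322, 329, -196, 196, 329, 259, 0] -> [69, 314, 321, -204, 188, 321, 251, -8] -> [69]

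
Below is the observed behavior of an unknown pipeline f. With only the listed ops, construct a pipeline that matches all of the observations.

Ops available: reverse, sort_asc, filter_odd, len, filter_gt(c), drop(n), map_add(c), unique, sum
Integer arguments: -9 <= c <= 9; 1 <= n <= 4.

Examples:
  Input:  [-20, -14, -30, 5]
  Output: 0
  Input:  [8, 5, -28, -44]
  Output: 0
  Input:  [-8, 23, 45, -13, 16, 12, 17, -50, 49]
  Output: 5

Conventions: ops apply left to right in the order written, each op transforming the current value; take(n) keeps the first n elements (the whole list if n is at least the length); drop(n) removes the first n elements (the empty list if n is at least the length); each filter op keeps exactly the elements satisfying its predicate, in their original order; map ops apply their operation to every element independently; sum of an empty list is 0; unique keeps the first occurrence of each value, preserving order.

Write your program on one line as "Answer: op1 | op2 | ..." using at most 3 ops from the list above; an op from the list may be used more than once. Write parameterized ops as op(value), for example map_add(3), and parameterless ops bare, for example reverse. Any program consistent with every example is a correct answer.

drop(4) | len

Check, running the answer program on each example:
  [-20, -14, -30, 5] -> [] -> 0
  [8, 5, -28, -44] -> [] -> 0
  [-8, 23, 45, -13, 16, 12, 17, -50, 49] -> [16, 12, 17, -50, 49] -> 5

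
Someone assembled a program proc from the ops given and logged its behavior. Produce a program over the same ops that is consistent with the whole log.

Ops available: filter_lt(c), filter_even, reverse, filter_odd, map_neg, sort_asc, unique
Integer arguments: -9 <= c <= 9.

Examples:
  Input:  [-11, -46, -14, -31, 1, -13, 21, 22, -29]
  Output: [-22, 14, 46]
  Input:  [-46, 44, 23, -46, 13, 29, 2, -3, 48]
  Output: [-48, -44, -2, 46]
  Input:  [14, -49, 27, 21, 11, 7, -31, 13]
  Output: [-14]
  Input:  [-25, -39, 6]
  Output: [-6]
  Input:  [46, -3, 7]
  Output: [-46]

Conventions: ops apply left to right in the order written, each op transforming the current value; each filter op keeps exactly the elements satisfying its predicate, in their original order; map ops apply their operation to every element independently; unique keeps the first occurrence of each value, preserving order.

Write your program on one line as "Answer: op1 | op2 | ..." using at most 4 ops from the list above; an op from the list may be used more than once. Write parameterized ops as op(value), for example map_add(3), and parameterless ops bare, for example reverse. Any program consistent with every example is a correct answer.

map_neg | filter_even | sort_asc | unique

Check, running the answer program on each example:
  [-11, -46, -14, -31, 1, -13, 21, 22, -29] -> [11, 46, 14, 31, -1, 13, -21, -22, 29] -> [46, 14, -22] -> [-22, 14, 46] -> [-22, 14, 46]
  [-46, 44, 23, -46, 13, 29, 2, -3, 48] -> [46, -44, -23, 46, -13, -29, -2, 3, -48] -> [46, -44, 46, -2, -48] -> [-48, -44, -2, 46, 46] -> [-48, -44, -2, 46]
  [14, -49, 27, 21, 11, 7, -31, 13] -> [-14, 49, -27, -21, -11, -7, 31, -13] -> [-14] -> [-14] -> [-14]
  [-25, -39, 6] -> [25, 39, -6] -> [-6] -> [-6] -> [-6]
  [46, -3, 7] -> [-46, 3, -7] -> [-46] -> [-46] -> [-46]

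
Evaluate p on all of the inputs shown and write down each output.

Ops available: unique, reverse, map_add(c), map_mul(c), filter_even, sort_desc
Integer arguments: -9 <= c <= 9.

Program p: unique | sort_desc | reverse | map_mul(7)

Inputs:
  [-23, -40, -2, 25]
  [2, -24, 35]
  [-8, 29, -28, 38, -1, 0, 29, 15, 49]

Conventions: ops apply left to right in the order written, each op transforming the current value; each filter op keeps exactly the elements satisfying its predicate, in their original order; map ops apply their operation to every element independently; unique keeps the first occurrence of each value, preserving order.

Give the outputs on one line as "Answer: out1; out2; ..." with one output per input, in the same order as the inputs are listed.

Execution, op by op:
  [-23, -40, -2, 25] -> [-23, -40, -2, 25] -> [25, -2, -23, -40] -> [-40, -23, -2, 25] -> [-280, -161, -14, 175]
  [2, -24, 35] -> [2, -24, 35] -> [35, 2, -24] -> [-24, 2, 35] -> [-168, 14, 245]
  [-8, 29, -28, 38, -1, 0, 29, 15, 49] -> [-8, 29, -28, 38, -1, 0, 15, 49] -> [49, 38, 29, 15, 0, -1, -8, -28] -> [-28, -8, -1, 0, 15, 29, 38, 49] -> [-196, -56, -7, 0, 105, 203, 266, 343]

[-280, -161, -14, 175]; [-168, 14, 245]; [-196, -56, -7, 0, 105, 203, 266, 343]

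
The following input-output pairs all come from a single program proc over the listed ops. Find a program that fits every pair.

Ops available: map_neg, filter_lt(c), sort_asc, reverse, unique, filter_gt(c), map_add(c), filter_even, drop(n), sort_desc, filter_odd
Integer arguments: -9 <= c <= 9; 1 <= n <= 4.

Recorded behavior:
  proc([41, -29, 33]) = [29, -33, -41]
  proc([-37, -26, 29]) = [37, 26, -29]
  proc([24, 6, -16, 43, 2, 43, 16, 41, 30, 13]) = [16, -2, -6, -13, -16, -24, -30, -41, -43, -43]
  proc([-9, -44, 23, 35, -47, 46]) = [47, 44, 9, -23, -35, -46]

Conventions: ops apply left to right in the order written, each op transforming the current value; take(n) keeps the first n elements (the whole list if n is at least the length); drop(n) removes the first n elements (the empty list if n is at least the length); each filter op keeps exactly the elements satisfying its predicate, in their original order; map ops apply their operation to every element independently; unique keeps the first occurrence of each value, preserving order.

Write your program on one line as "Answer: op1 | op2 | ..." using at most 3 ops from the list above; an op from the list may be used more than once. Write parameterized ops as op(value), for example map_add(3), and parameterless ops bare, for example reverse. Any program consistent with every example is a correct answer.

sort_desc | map_neg | sort_desc

Check, running the answer program on each example:
  [41, -29, 33] -> [41, 33, -29] -> [-41, -33, 29] -> [29, -33, -41]
  [-37, -26, 29] -> [29, -26, -37] -> [-29, 26, 37] -> [37, 26, -29]
  [24, 6, -16, 43, 2, 43, 16, 41, 30, 13] -> [43, 43, 41, 30, 24, 16, 13, 6, 2, -16] -> [-43, -43, -41, -30, -24, -16, -13, -6, -2, 16] -> [16, -2, -6, -13, -16, -24, -30, -41, -43, -43]
  [-9, -44, 23, 35, -47, 46] -> [46, 35, 23, -9, -44, -47] -> [-46, -35, -23, 9, 44, 47] -> [47, 44, 9, -23, -35, -46]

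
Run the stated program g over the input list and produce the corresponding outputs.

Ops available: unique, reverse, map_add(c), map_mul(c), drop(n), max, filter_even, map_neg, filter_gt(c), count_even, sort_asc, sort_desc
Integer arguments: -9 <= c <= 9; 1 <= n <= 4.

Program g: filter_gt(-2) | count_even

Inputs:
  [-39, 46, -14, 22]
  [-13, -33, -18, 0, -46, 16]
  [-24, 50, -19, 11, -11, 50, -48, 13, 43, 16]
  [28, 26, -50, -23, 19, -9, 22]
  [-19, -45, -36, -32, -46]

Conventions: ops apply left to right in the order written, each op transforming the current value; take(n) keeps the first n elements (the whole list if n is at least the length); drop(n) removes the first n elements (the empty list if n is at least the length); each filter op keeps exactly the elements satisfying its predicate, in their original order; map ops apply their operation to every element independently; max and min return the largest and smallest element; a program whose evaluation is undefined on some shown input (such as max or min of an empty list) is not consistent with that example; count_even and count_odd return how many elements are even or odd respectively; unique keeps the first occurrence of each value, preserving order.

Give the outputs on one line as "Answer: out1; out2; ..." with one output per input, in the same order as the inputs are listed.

Execution, op by op:
  [-39, 46, -14, 22] -> [46, 22] -> 2
  [-13, -33, -18, 0, -46, 16] -> [0, 16] -> 2
  [-24, 50, -19, 11, -11, 50, -48, 13, 43, 16] -> [50, 11, 50, 13, 43, 16] -> 3
  [28, 26, -50, -23, 19, -9, 22] -> [28, 26, 19, 22] -> 3
  [-19, -45, -36, -32, -46] -> [] -> 0

2; 2; 3; 3; 0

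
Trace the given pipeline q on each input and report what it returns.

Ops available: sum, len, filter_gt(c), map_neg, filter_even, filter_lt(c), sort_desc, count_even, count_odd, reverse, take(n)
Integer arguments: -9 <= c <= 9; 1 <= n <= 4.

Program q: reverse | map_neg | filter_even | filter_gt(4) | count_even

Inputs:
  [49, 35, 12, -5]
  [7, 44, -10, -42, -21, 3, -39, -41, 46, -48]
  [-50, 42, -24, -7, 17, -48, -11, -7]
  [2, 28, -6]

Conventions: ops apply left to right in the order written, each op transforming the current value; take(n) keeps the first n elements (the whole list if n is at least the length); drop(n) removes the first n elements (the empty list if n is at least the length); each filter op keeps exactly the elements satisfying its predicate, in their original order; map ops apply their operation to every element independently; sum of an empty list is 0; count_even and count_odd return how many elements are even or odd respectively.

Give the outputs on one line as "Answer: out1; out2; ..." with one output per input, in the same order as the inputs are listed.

0; 3; 3; 1

Execution, op by op:
  [49, 35, 12, -5] -> [-5, 12, 35, 49] -> [5, -12, -35, -49] -> [-12] -> [] -> 0
  [7, 44, -10, -42, -21, 3, -39, -41, 46, -48] -> [-48, 46, -41, -39, 3, -21, -42, -10, 44, 7] -> [48, -46, 41, 39, -3, 21, 42, 10, -44, -7] -> [48, -46, 42, 10, -44] -> [48, 42, 10] -> 3
  [-50, 42, -24, -7, 17, -48, -11, -7] -> [-7, -11, -48, 17, -7, -24, 42, -50] -> [7, 11, 48, -17, 7, 24, -42, 50] -> [48, 24, -42, 50] -> [48, 24, 50] -> 3
  [2, 28, -6] -> [-6, 28, 2] -> [6, -28, -2] -> [6, -28, -2] -> [6] -> 1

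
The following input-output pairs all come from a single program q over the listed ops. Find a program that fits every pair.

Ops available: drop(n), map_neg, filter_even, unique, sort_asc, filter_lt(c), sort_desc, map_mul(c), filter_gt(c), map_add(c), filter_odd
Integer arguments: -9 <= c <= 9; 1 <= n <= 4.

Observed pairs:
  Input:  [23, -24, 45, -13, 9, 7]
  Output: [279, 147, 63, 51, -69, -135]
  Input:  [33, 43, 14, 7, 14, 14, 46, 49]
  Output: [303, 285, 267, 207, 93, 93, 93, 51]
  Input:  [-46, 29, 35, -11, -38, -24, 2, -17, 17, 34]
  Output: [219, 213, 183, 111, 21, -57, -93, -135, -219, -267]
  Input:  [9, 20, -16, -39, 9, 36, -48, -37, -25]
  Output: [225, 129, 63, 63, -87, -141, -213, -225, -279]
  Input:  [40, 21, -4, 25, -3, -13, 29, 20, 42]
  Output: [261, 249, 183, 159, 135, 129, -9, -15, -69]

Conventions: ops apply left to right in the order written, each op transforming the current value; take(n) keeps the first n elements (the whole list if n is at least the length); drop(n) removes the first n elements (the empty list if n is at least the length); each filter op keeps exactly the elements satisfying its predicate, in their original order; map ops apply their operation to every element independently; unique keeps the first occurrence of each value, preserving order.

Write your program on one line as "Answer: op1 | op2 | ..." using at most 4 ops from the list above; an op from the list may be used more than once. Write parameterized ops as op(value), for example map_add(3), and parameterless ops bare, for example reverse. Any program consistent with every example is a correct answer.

map_mul(-6) | map_add(-9) | sort_asc | map_neg

Check, running the answer program on each example:
  [23, -24, 45, -13, 9, 7] -> [-138, 144, -270, 78, -54, -42] -> [-147, 135, -279, 69, -63, -51] -> [-279, -147, -63, -51, 69, 135] -> [279, 147, 63, 51, -69, -135]
  [33, 43, 14, 7, 14, 14, 46, 49] -> [-198, -258, -84, -42, -84, -84, -276, -294] -> [-207, -267, -93, -51, -93, -93, -285, -303] -> [-303, -285, -267, -207, -93, -93, -93, -51] -> [303, 285, 267, 207, 93, 93, 93, 51]
  [-46, 29, 35, -11, -38, -24, 2, -17, 17, 34] -> [276, -174, -210, 66, 228, 144, -12, 102, -102, -204] -> [267, -183, -219, 57, 219, 135, -21, 93, -111, -213] -> [-219, -213, -183, -111, -21, 57, 93, 135, 219, 267] -> [219, 213, 183, 111, 21, -57, -93, -135, -219, -267]
  [9, 20, -16, -39, 9, 36, -48, -37, -25] -> [-54, -120, 96, 234, -54, -216, 288, 222, 150] -> [-63, -129, 87, 225, -63, -225, 279, 213, 141] -> [-225, -129, -63, -63, 87, 141, 213, 225, 279] -> [225, 129, 63, 63, -87, -141, -213, -225, -279]
  [40, 21, -4, 25, -3, -13, 29, 20, 42] -> [-240, -126, 24, -150, 18, 78, -174, -120, -252] -> [-249, -135, 15, -159, 9, 69, -183, -129, -261] -> [-261, -249, -183, -159, -135, -129, 9, 15, 69] -> [261, 249, 183, 159, 135, 129, -9, -15, -69]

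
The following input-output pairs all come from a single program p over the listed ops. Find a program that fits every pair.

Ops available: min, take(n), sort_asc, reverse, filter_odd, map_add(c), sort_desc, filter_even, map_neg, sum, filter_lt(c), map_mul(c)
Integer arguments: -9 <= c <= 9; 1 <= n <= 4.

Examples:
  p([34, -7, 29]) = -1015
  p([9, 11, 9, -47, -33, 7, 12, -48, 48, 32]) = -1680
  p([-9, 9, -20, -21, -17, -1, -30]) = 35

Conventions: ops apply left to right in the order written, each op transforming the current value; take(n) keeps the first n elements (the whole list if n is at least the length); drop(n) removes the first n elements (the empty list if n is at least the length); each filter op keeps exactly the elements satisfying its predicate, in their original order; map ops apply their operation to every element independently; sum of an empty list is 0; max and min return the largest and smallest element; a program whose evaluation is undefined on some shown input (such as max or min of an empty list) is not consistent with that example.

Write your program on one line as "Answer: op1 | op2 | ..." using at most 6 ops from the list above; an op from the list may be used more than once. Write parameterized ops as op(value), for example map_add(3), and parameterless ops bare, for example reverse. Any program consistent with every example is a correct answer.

reverse | map_mul(-7) | map_mul(5) | take(2) | min

Check, running the answer program on each example:
  [34, -7, 29] -> [29, -7, 34] -> [-203, 49, -238] -> [-1015, 245, -1190] -> [-1015, 245] -> -1015
  [9, 11, 9, -47, -33, 7, 12, -48, 48, 32] -> [32, 48, -48, 12, 7, -33, -47, 9, 11, 9] -> [-224, -336, 336, -84, -49, 231, 329, -63, -77, -63] -> [-1120, -1680, 1680, -420, -245, 1155, 1645, -315, -385, -315] -> [-1120, -1680] -> -1680
  [-9, 9, -20, -21, -17, -1, -30] -> [-30, -1, -17, -21, -20, 9, -9] -> [210, 7, 119, 147, 140, -63, 63] -> [1050, 35, 595, 735, 700, -315, 315] -> [1050, 35] -> 35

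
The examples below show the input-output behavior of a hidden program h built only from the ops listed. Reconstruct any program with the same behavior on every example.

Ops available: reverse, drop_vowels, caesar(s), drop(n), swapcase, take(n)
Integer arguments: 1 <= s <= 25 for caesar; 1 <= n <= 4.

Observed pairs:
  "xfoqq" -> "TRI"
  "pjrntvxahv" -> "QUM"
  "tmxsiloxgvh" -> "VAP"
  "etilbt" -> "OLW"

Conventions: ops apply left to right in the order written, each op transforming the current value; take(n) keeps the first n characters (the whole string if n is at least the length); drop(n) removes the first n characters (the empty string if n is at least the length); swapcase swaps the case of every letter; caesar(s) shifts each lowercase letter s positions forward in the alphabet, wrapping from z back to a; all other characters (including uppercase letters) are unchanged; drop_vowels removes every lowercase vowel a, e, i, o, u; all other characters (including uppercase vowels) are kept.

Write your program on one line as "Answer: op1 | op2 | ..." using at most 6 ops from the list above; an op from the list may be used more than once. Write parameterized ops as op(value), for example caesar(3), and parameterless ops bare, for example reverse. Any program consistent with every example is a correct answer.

caesar(3) | drop(1) | take(3) | reverse | swapcase

Check, running the answer program on each example:
  "xfoqq" -> "airtt" -> "irtt" -> "irt" -> "tri" -> "TRI"
  "pjrntvxahv" -> "smuqwyadky" -> "muqwyadky" -> "muq" -> "qum" -> "QUM"
  "tmxsiloxgvh" -> "wpavlorajyk" -> "pavlorajyk" -> "pav" -> "vap" -> "VAP"
  "etilbt" -> "hwloew" -> "wloew" -> "wlo" -> "olw" -> "OLW"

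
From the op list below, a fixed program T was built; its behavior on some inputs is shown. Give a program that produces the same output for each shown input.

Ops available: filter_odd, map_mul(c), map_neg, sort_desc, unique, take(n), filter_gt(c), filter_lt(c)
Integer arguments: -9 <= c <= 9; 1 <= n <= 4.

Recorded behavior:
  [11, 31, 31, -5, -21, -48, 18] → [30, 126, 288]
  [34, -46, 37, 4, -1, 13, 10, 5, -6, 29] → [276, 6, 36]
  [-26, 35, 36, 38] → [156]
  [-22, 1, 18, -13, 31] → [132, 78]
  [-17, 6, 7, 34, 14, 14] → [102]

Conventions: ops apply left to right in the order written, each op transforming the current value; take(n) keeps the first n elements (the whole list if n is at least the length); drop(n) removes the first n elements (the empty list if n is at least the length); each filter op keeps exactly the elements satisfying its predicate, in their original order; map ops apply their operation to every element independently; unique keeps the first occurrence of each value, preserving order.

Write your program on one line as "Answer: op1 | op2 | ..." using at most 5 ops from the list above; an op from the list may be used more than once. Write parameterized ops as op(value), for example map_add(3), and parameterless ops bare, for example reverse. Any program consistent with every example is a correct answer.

unique | map_mul(-6) | filter_gt(-8) | filter_gt(1)

Check, running the answer program on each example:
  [11, 31, 31, -5, -21, -48, 18] -> [11, 31, -5, -21, -48, 18] -> [-66, -186, 30, 126, 288, -108] -> [30, 126, 288] -> [30, 126, 288]
  [34, -46, 37, 4, -1, 13, 10, 5, -6, 29] -> [34, -46, 37, 4, -1, 13, 10, 5, -6, 29] -> [-204, 276, -222, -24, 6, -78, -60, -30, 36, -174] -> [276, 6, 36] -> [276, 6, 36]
  [-26, 35, 36, 38] -> [-26, 35, 36, 38] -> [156, -210, -216, -228] -> [156] -> [156]
  [-22, 1, 18, -13, 31] -> [-22, 1, 18, -13, 31] -> [132, -6, -108, 78, -186] -> [132, -6, 78] -> [132, 78]
  [-17, 6, 7, 34, 14, 14] -> [-17, 6, 7, 34, 14] -> [102, -36, -42, -204, -84] -> [102] -> [102]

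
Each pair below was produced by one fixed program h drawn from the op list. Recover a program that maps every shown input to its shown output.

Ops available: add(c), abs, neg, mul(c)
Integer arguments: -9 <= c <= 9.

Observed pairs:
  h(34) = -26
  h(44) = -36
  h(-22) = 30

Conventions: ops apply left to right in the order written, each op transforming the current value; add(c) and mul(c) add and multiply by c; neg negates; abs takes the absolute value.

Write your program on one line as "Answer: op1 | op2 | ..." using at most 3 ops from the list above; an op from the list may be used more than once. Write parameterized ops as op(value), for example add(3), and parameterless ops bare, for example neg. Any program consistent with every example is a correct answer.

neg | add(8)

Check, running the answer program on each example:
  34 -> -34 -> -26
  44 -> -44 -> -36
  -22 -> 22 -> 30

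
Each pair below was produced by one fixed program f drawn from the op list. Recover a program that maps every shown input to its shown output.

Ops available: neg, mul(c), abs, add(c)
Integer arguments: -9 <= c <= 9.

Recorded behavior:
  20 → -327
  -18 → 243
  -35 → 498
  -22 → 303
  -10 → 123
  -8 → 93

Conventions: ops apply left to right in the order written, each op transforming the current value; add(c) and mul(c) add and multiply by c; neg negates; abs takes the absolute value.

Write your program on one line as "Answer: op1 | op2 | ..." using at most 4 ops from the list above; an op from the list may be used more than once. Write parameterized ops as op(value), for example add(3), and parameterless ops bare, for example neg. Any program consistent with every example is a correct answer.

mul(-5) | add(-9) | neg | mul(-3)

Check, running the answer program on each example:
  20 -> -100 -> -109 -> 109 -> -327
  -18 -> 90 -> 81 -> -81 -> 243
  -35 -> 175 -> 166 -> -166 -> 498
  -22 -> 110 -> 101 -> -101 -> 303
  -10 -> 50 -> 41 -> -41 -> 123
  -8 -> 40 -> 31 -> -31 -> 93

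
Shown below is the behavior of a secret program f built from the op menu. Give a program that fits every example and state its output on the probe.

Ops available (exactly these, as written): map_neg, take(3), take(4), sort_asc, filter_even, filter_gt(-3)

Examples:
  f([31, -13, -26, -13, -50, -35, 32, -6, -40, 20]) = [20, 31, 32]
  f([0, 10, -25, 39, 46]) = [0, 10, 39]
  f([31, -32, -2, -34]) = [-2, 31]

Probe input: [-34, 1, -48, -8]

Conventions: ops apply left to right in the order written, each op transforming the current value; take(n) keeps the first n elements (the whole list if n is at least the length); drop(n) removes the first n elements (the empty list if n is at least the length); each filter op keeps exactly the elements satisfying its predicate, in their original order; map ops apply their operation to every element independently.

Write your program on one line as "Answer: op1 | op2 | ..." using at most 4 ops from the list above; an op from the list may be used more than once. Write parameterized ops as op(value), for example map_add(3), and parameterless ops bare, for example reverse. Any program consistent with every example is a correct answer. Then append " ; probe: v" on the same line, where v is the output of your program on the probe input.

filter_gt(-3) | sort_asc | take(3) ; probe: [1]

Check, running the answer program on each example:
  [31, -13, -26, -13, -50, -35, 32, -6, -40, 20] -> [31, 32, 20] -> [20, 31, 32] -> [20, 31, 32]
  [0, 10, -25, 39, 46] -> [0, 10, 39, 46] -> [0, 10, 39, 46] -> [0, 10, 39]
  [31, -32, -2, -34] -> [31, -2] -> [-2, 31] -> [-2, 31]
  probe: [-34, 1, -48, -8] -> [1] -> [1] -> [1]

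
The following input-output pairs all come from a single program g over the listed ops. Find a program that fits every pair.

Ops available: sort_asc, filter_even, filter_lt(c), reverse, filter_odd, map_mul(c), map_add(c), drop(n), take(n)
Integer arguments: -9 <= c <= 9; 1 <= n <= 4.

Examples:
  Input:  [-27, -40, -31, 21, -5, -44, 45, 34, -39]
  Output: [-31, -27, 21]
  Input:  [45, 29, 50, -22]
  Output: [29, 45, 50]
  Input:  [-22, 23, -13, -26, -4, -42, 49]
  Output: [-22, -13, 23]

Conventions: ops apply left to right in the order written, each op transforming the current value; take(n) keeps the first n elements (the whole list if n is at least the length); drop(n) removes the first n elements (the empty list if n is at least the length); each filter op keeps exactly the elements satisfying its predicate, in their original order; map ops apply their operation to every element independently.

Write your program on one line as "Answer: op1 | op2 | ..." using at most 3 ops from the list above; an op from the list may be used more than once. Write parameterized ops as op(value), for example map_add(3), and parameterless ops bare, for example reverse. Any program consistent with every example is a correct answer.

take(4) | sort_asc | drop(1)

Check, running the answer program on each example:
  [-27, -40, -31, 21, -5, -44, 45, 34, -39] -> [-27, -40, -31, 21] -> [-40, -31, -27, 21] -> [-31, -27, 21]
  [45, 29, 50, -22] -> [45, 29, 50, -22] -> [-22, 29, 45, 50] -> [29, 45, 50]
  [-22, 23, -13, -26, -4, -42, 49] -> [-22, 23, -13, -26] -> [-26, -22, -13, 23] -> [-22, -13, 23]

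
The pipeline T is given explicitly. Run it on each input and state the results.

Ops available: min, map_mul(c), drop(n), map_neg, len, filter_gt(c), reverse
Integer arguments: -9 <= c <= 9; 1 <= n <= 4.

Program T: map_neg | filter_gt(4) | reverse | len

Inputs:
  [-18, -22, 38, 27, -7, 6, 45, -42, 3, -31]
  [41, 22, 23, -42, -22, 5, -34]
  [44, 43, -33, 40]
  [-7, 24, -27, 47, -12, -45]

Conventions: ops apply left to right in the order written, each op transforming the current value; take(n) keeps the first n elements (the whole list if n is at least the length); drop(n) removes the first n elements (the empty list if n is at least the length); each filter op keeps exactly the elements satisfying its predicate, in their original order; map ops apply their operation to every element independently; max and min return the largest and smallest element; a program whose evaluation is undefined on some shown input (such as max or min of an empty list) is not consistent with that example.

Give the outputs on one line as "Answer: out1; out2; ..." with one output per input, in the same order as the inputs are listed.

5; 3; 1; 4

Execution, op by op:
  [-18, -22, 38, 27, -7, 6, 45, -42, 3, -31] -> [18, 22, -38, -27, 7, -6, -45, 42, -3, 31] -> [18, 22, 7, 42, 31] -> [31, 42, 7, 22, 18] -> 5
  [41, 22, 23, -42, -22, 5, -34] -> [-41, -22, -23, 42, 22, -5, 34] -> [42, 22, 34] -> [34, 22, 42] -> 3
  [44, 43, -33, 40] -> [-44, -43, 33, -40] -> [33] -> [33] -> 1
  [-7, 24, -27, 47, -12, -45] -> [7, -24, 27, -47, 12, 45] -> [7, 27, 12, 45] -> [45, 12, 27, 7] -> 4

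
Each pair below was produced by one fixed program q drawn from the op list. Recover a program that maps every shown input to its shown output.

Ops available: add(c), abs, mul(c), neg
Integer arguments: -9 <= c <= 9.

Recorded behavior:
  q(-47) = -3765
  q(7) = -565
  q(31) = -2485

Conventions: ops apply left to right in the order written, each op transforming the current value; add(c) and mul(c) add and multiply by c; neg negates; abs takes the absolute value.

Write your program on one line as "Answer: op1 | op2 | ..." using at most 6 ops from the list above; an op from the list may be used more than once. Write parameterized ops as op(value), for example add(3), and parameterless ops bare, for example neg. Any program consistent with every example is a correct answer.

mul(2) | abs | mul(-5) | mul(8) | add(-5)

Check, running the answer program on each example:
  -47 -> -94 -> 94 -> -470 -> -3760 -> -3765
  7 -> 14 -> 14 -> -70 -> -560 -> -565
  31 -> 62 -> 62 -> -310 -> -2480 -> -2485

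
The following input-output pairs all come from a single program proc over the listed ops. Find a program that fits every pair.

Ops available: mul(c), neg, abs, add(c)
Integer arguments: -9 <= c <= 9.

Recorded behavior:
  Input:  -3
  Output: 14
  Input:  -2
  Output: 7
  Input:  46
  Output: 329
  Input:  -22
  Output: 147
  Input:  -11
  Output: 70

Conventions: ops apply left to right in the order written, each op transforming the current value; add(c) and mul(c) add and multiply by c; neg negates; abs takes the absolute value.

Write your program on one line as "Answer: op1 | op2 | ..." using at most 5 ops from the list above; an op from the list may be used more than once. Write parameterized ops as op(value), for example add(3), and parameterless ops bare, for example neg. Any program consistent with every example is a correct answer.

mul(-7) | add(-7) | neg | abs

Check, running the answer program on each example:
  -3 -> 21 -> 14 -> -14 -> 14
  -2 -> 14 -> 7 -> -7 -> 7
  46 -> -322 -> -329 -> 329 -> 329
  -22 -> 154 -> 147 -> -147 -> 147
  -11 -> 77 -> 70 -> -70 -> 70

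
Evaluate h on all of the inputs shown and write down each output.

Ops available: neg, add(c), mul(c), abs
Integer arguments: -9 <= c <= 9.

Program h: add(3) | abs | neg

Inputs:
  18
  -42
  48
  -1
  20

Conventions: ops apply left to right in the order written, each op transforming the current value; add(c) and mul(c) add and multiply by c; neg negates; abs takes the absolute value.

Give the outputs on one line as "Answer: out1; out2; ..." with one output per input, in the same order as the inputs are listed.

Execution, op by op:
  18 -> 21 -> 21 -> -21
  -42 -> -39 -> 39 -> -39
  48 -> 51 -> 51 -> -51
  -1 -> 2 -> 2 -> -2
  20 -> 23 -> 23 -> -23

-21; -39; -51; -2; -23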